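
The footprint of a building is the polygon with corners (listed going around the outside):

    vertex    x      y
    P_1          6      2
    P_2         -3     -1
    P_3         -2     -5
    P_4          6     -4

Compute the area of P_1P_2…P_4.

43.5

Cross-terms: 0, 13, 38, 36  ⇒  Σ = 87
Area = |Σ|/2 = 43.5.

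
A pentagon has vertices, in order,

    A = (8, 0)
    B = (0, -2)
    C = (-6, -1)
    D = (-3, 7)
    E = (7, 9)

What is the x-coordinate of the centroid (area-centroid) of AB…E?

345/221

Apply Gauss's area formula. First the cross-terms c_i = x_i·y_{i+1} − x_{i+1}·y_i:
  -16, -12, -45, -76, -72  ⇒  2A = -221, A = -110.5.
Then Σ (x_i + x_{i+1})·c_i = -1035, so x̄ = -1035 / (6·(-110.5)) = 345/221.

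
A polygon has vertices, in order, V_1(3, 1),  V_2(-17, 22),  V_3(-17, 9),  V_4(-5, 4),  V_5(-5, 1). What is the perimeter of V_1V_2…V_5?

66

|V_1V_2| = √((-20)² + (21)²) = √841 = 29
|V_2V_3| = √((0)² + (-13)²) = √169 = 13
|V_3V_4| = √((12)² + (-5)²) = √169 = 13
|V_4V_5| = √((0)² + (-3)²) = √9 = 3
|V_5V_1| = √((8)² + (0)²) = √64 = 8
Perimeter = 29 + 13 + 13 + 3 + 8 = 66.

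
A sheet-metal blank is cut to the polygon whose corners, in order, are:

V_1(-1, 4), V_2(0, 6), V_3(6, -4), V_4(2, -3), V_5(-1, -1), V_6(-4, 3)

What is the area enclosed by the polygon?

Apply the shoelace (surveyor's) formula: 2A = Σ (x_i·y_{i+1} − x_{i+1}·y_i), indices taken mod 6.
Σ = (-6) + (-36) + (-10) + (-5) + (-7) + (-13) = -77
Area = |Σ|/2 = 38.5.

38.5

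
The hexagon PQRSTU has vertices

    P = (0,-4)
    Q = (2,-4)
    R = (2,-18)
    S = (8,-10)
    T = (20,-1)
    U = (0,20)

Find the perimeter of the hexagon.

|PQ| = √((2)² + (0)²) = √4 = 2
|QR| = √((0)² + (-14)²) = √196 = 14
|RS| = √((6)² + (8)²) = √100 = 10
|ST| = √((12)² + (9)²) = √225 = 15
|TU| = √((-20)² + (21)²) = √841 = 29
|UP| = √((0)² + (-24)²) = √576 = 24
Perimeter = 2 + 14 + 10 + 15 + 29 + 24 = 94.

94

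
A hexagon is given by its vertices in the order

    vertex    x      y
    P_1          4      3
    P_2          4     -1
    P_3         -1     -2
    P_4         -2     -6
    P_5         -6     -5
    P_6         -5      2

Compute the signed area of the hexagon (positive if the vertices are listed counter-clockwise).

-54.5

Σ = (-16) + (-9) + (2) + (-26) + (-37) + (-23) = -109
Signed area = Σ/2 = -54.5 (negative ⇒ clockwise traversal).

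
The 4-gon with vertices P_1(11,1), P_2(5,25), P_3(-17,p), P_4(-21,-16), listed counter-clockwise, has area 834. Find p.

21

The doubled signed area Σ (x_i y_{i+1} − x_{i+1} y_i) is linear in p.
With p=0 it equals 1122; the coefficient of p is 26 (from the two edges through P_3).
So 26·p + 1122 = 2·834 = 1668 ⇒ p = 21.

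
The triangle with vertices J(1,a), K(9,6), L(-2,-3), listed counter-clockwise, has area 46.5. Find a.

Write out the shoelace sum; only the two edges meeting at J involve a:
2·Area = [((-2)·a − 1·(-3)) + (1·6 − 9·a)] + -15
       = -11·a + -6 = 93
⇒ a = -9.

-9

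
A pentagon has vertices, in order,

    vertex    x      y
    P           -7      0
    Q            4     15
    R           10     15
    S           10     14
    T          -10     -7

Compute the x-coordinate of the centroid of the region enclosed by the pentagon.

Apply the surveyor's formula. First the cross-terms c_i = x_i·y_{i+1} − x_{i+1}·y_i:
  -105, -90, -10, 70, -49  ⇒  2A = -184, A = -92.
Then Σ (x_i + x_{i+1})·c_i = -312, so x̄ = -312 / (6·(-92)) = 13/23.

13/23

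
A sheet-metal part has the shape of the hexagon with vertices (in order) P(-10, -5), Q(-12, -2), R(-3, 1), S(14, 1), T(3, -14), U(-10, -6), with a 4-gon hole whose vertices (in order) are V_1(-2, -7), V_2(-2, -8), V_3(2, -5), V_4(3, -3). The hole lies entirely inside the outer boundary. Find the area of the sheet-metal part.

216

Outer boundary:
Apply the shoelace formula: 2A = Σ (x_i·y_{i+1} − x_{i+1}·y_i), indices taken mod 6.
Σ = (-40) + (-18) + (-17) + (-199) + (-158) + (-10) = -442
Area = |Σ|/2 = 221.
Hole:
Apply the shoelace (surveyor's) formula: 2A = Σ (x_i·y_{i+1} − x_{i+1}·y_i), indices taken mod 4.
Cross-terms: 2, 26, 9, -27  ⇒  Σ = 10
Area = |Σ|/2 = 5.
Net area = 221 − 5 = 216.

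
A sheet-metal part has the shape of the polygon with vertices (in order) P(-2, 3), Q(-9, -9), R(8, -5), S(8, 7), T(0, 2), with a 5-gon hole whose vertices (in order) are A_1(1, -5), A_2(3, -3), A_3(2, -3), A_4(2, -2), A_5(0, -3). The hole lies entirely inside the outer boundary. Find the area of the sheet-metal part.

Outer boundary:
Apply Gauss's area formula: 2A = Σ (x_i·y_{i+1} − x_{i+1}·y_i), indices taken mod 5.
Σ = (45) + (117) + (96) + (16) + (4) = 278
Area = |Σ|/2 = 139.
Hole:
Apply the shoelace formula: 2A = Σ (x_i·y_{i+1} − x_{i+1}·y_i), indices taken mod 5.
Cross-terms: 12, -3, 2, -6, 3  ⇒  Σ = 8
Area = |Σ|/2 = 4.
Net area = 139 − 4 = 135.

135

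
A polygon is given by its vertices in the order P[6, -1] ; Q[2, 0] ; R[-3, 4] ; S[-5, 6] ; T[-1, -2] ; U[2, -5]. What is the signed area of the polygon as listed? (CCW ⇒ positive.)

Σ = (2) + (8) + (2) + (16) + (9) + (28) = 65
Signed area = Σ/2 = 32.5 (positive ⇒ counter-clockwise traversal).

32.5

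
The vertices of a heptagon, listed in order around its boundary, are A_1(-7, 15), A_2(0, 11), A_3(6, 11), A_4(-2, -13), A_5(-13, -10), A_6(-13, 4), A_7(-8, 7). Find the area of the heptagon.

A_1→A_2: (-7)(11) − (0)(15) = -77
A_2→A_3: (0)(11) − (6)(11) = -66
A_3→A_4: (6)(-13) − (-2)(11) = -56
A_4→A_5: (-2)(-10) − (-13)(-13) = -149
A_5→A_6: (-13)(4) − (-13)(-10) = -182
A_6→A_7: (-13)(7) − (-8)(4) = -59
A_7→A_1: (-8)(15) − (-7)(7) = -71
Σ = -660
Area = |Σ|/2 = 330.

330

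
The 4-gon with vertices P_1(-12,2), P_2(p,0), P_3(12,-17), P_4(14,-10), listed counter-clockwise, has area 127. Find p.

The doubled signed area Σ (x_i y_{i+1} − x_{i+1} y_i) is linear in p.
With p=0 it equals 26; the coefficient of p is -19 (from the two edges through P_2).
So -19·p + 26 = 2·127 = 254 ⇒ p = -12.

-12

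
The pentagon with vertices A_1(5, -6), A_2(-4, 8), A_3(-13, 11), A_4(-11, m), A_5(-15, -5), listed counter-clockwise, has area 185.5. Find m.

2

Write out the shoelace sum; only the two edges meeting at A_4 involve m:
2·Area = [((-13)·m − (-11)·11) + ((-11)·(-5) − (-15)·m)] + 191
       = 2·m + 367 = 371
⇒ m = 2.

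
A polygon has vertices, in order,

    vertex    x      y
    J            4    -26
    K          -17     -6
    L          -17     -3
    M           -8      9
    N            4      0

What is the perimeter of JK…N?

|JK| = √((-21)² + (20)²) = √841 = 29
|KL| = √((0)² + (3)²) = √9 = 3
|LM| = √((9)² + (12)²) = √225 = 15
|MN| = √((12)² + (-9)²) = √225 = 15
|NJ| = √((0)² + (-26)²) = √676 = 26
Perimeter = 29 + 3 + 15 + 15 + 26 = 88.

88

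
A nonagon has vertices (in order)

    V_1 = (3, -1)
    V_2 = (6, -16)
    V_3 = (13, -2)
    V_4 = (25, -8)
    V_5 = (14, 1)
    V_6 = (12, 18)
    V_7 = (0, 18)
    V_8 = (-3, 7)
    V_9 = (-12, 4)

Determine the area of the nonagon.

409.5

Apply the surveyor's formula: 2A = Σ (x_i·y_{i+1} − x_{i+1}·y_i), indices taken mod 9.
Σ = (-42) + (196) + (-54) + (137) + (240) + (216) + (54) + (72) + (0) = 819
Area = |Σ|/2 = 409.5.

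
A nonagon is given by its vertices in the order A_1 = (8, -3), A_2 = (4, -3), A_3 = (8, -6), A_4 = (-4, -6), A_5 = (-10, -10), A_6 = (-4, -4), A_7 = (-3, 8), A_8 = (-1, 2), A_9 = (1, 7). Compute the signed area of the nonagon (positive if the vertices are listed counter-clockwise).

Apply the shoelace formula: 2A = Σ (x_i·y_{i+1} − x_{i+1}·y_i), indices taken mod 9.
A_1→A_2: (8)(-3) − (4)(-3) = -12
A_2→A_3: (4)(-6) − (8)(-3) = 0
A_3→A_4: (8)(-6) − (-4)(-6) = -72
A_4→A_5: (-4)(-10) − (-10)(-6) = -20
A_5→A_6: (-10)(-4) − (-4)(-10) = 0
A_6→A_7: (-4)(8) − (-3)(-4) = -44
A_7→A_8: (-3)(2) − (-1)(8) = 2
A_8→A_9: (-1)(7) − (1)(2) = -9
A_9→A_1: (1)(-3) − (8)(7) = -59
Σ = -214
Signed area = Σ/2 = -107 (negative ⇒ clockwise traversal).

-107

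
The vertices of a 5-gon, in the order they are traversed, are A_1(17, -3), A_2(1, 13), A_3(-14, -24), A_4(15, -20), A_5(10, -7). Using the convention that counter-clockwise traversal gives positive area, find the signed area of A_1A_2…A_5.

603

Apply Gauss's area formula: 2A = Σ (x_i·y_{i+1} − x_{i+1}·y_i), indices taken mod 5.
Σ = (224) + (158) + (640) + (95) + (89) = 1206
Signed area = Σ/2 = 603 (positive ⇒ counter-clockwise traversal).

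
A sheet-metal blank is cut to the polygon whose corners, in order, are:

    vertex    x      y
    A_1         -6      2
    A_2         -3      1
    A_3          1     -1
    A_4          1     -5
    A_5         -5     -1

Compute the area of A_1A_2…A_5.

A_1→A_2: (-6)(1) − (-3)(2) = 0
A_2→A_3: (-3)(-1) − (1)(1) = 2
A_3→A_4: (1)(-5) − (1)(-1) = -4
A_4→A_5: (1)(-1) − (-5)(-5) = -26
A_5→A_1: (-5)(2) − (-6)(-1) = -16
Σ = -44
Area = |Σ|/2 = 22.

22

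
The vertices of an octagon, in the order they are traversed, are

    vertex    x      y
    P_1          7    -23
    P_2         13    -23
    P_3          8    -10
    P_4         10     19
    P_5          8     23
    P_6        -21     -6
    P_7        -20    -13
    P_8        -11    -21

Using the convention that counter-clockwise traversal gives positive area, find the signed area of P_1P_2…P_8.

893.5

Σ = (138) + (54) + (252) + (78) + (435) + (153) + (277) + (400) = 1787
Signed area = Σ/2 = 893.5 (positive ⇒ counter-clockwise traversal).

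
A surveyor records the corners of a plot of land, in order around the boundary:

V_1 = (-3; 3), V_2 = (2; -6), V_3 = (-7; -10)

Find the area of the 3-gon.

50.5

Apply the shoelace (surveyor's) formula: 2A = Σ (x_i·y_{i+1} − x_{i+1}·y_i), indices taken mod 3.
Σ = (12) + (-62) + (-51) = -101
Area = |Σ|/2 = 50.5.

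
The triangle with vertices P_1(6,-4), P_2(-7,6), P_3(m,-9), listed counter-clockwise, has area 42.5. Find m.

4

The doubled signed area Σ (x_i y_{i+1} − x_{i+1} y_i) is linear in m.
With m=0 it equals 125; the coefficient of m is -10 (from the two edges through P_3).
So -10·m + 125 = 2·42.5 = 85 ⇒ m = 4.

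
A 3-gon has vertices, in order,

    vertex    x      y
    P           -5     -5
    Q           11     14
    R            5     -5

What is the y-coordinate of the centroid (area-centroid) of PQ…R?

4/3

Apply the surveyor's formula. First the cross-terms c_i = x_i·y_{i+1} − x_{i+1}·y_i:
  -15, -125, -50  ⇒  2A = -190, A = -95.
Then Σ (y_i + y_{i+1})·c_i = -760, so ȳ = -760 / (6·(-95)) = 4/3.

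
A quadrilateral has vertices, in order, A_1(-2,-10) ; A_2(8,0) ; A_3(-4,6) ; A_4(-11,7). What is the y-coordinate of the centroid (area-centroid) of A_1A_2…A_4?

-13/29

Apply Gauss's area formula. First the cross-terms c_i = x_i·y_{i+1} − x_{i+1}·y_i:
  80, 48, 38, 124  ⇒  2A = 290, A = 145.
Then Σ (y_i + y_{i+1})·c_i = -390, so ȳ = -390 / (6·145) = -13/29.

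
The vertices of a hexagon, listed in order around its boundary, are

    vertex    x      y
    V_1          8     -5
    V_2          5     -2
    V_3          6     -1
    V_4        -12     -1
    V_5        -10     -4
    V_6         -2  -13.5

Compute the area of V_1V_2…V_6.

140.5

Apply the shoelace formula: 2A = Σ (x_i·y_{i+1} − x_{i+1}·y_i), indices taken mod 6.
Σ = (9) + (7) + (-18) + (38) + (127) + (118) = 281
Area = |Σ|/2 = 140.5.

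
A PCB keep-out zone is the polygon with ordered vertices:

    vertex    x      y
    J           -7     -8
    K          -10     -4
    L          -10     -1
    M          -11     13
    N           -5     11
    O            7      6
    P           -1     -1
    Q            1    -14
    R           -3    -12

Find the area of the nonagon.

J→K: (-7)(-4) − (-10)(-8) = -52
K→L: (-10)(-1) − (-10)(-4) = -30
L→M: (-10)(13) − (-11)(-1) = -141
M→N: (-11)(11) − (-5)(13) = -56
N→O: (-5)(6) − (7)(11) = -107
O→P: (7)(-1) − (-1)(6) = -1
P→Q: (-1)(-14) − (1)(-1) = 15
Q→R: (1)(-12) − (-3)(-14) = -54
R→J: (-3)(-8) − (-7)(-12) = -60
Σ = -486
Area = |Σ|/2 = 243.

243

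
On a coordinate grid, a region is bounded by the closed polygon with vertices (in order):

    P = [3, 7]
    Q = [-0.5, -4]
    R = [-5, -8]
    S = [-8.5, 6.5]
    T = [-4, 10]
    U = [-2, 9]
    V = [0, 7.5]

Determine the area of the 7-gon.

Cross-terms: -8.5, -16, -100.5, -59, -16, -15, -22.5  ⇒  Σ = -237.5
Area = |Σ|/2 = 118.75.

118.75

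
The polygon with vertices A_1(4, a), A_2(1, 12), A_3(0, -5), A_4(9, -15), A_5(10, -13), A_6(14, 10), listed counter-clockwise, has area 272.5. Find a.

Write out the shoelace sum; only the two edges meeting at A_1 involve a:
2·Area = [(14·a − 4·10) + (4·12 − 1·a)] + 355
       = 13·a + 363 = 545
⇒ a = 14.

14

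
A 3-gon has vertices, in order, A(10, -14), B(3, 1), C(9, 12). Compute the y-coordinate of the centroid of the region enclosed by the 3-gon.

Apply the shoelace (surveyor's) formula. First the cross-terms c_i = x_i·y_{i+1} − x_{i+1}·y_i:
  52, 27, -246  ⇒  2A = -167, A = -83.5.
Then Σ (y_i + y_{i+1})·c_i = 167, so ȳ = 167 / (6·(-83.5)) = -1/3.

-1/3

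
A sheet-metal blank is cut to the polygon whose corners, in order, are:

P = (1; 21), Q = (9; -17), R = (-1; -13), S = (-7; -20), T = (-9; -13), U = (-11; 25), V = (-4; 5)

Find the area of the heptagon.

456

Σ = (-206) + (-134) + (-71) + (-89) + (-368) + (45) + (-89) = -912
Area = |Σ|/2 = 456.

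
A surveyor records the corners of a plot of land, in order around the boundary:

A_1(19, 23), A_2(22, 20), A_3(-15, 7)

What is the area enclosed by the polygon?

Apply the shoelace formula: 2A = Σ (x_i·y_{i+1} − x_{i+1}·y_i), indices taken mod 3.
Σ = (-126) + (454) + (-478) = -150
Area = |Σ|/2 = 75.

75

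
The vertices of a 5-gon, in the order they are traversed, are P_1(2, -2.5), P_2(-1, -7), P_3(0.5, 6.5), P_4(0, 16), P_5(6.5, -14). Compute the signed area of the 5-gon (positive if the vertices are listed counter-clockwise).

Apply the shoelace formula: 2A = Σ (x_i·y_{i+1} − x_{i+1}·y_i), indices taken mod 5.
Σ = (-16.5) + (-3) + (8) + (-104) + (11.75) = -103.75
Signed area = Σ/2 = -51.875 (negative ⇒ clockwise traversal).

-51.875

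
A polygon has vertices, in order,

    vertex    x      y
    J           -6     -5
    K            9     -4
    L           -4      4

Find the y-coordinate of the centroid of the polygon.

-5/3

Apply Gauss's area formula. First the cross-terms c_i = x_i·y_{i+1} − x_{i+1}·y_i:
  69, 20, 44  ⇒  2A = 133, A = 66.5.
Then Σ (y_i + y_{i+1})·c_i = -665, so ȳ = -665 / (6·66.5) = -5/3.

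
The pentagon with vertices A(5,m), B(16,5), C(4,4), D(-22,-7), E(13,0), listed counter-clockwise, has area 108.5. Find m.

1

The doubled signed area Σ (x_i y_{i+1} − x_{i+1} y_i) is linear in m.
With m=0 it equals 220; the coefficient of m is -3 (from the two edges through A).
So -3·m + 220 = 2·108.5 = 217 ⇒ m = 1.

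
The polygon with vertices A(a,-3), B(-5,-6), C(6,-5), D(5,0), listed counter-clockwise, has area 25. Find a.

1

The doubled signed area Σ (x_i y_{i+1} − x_{i+1} y_i) is linear in a.
With a=0 it equals 56; the coefficient of a is -6 (from the two edges through A).
So -6·a + 56 = 2·25 = 50 ⇒ a = 1.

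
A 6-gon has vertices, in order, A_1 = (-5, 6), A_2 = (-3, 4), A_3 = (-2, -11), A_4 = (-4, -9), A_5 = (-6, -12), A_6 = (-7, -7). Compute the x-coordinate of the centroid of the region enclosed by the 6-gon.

Apply the shoelace (surveyor's) formula. First the cross-terms c_i = x_i·y_{i+1} − x_{i+1}·y_i:
  -2, 41, -26, -6, -42, -77  ⇒  2A = -112, A = -56.
Then Σ (x_i + x_{i+1})·c_i = 1497, so x̄ = 1497 / (6·(-56)) = -499/112.

-499/112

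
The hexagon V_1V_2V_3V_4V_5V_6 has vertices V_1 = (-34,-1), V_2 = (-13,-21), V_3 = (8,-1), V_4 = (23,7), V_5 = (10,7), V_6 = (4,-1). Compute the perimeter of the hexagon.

|V_1V_2| = √((21)² + (-20)²) = √841 = 29
|V_2V_3| = √((21)² + (20)²) = √841 = 29
|V_3V_4| = √((15)² + (8)²) = √289 = 17
|V_4V_5| = √((-13)² + (0)²) = √169 = 13
|V_5V_6| = √((-6)² + (-8)²) = √100 = 10
|V_6V_1| = √((-38)² + (0)²) = √1444 = 38
Perimeter = 29 + 29 + 17 + 13 + 10 + 38 = 136.

136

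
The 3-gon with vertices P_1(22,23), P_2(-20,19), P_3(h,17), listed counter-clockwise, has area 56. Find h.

-13

The doubled signed area Σ (x_i y_{i+1} − x_{i+1} y_i) is linear in h.
With h=0 it equals 164; the coefficient of h is 4 (from the two edges through P_3).
So 4·h + 164 = 2·56 = 112 ⇒ h = -13.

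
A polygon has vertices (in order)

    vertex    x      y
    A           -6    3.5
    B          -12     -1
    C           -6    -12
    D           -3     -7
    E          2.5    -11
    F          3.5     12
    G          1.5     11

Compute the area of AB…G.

201.375

Σ = (48) + (138) + (6) + (50.5) + (68.5) + (20.5) + (71.25) = 402.75
Area = |Σ|/2 = 201.375.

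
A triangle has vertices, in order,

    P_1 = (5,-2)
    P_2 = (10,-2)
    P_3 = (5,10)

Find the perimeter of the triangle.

30

|P_1P_2| = √((5)² + (0)²) = √25 = 5
|P_2P_3| = √((-5)² + (12)²) = √169 = 13
|P_3P_1| = √((0)² + (-12)²) = √144 = 12
Perimeter = 5 + 13 + 12 = 30.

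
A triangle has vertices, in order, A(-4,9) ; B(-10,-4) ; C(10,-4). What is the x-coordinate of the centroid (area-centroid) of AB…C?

Apply the surveyor's formula. First the cross-terms c_i = x_i·y_{i+1} − x_{i+1}·y_i:
  106, 80, 74  ⇒  2A = 260, A = 130.
Then Σ (x_i + x_{i+1})·c_i = -1040, so x̄ = -1040 / (6·130) = -4/3.

-4/3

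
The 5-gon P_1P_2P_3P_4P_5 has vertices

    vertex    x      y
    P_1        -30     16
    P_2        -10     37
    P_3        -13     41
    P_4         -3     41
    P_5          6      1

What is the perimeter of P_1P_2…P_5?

124

|P_1P_2| = √((20)² + (21)²) = √841 = 29
|P_2P_3| = √((-3)² + (4)²) = √25 = 5
|P_3P_4| = √((10)² + (0)²) = √100 = 10
|P_4P_5| = √((9)² + (-40)²) = √1681 = 41
|P_5P_1| = √((-36)² + (15)²) = √1521 = 39
Perimeter = 29 + 5 + 10 + 41 + 39 = 124.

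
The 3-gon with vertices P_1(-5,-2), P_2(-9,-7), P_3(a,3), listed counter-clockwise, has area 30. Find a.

11

Write out the shoelace sum; only the two edges meeting at P_3 involve a:
2·Area = [((-9)·3 − a·(-7)) + (a·(-2) − (-5)·3)] + 17
       = 5·a + 5 = 60
⇒ a = 11.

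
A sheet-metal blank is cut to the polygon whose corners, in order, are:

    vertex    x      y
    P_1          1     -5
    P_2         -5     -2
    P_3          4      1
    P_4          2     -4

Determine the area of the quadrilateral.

24

P_1→P_2: (1)(-2) − (-5)(-5) = -27
P_2→P_3: (-5)(1) − (4)(-2) = 3
P_3→P_4: (4)(-4) − (2)(1) = -18
P_4→P_1: (2)(-5) − (1)(-4) = -6
Σ = -48
Area = |Σ|/2 = 24.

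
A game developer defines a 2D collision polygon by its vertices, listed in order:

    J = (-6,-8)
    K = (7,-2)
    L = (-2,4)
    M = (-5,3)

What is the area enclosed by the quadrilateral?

Apply the surveyor's formula: 2A = Σ (x_i·y_{i+1} − x_{i+1}·y_i), indices taken mod 4.
Σ = (68) + (24) + (14) + (58) = 164
Area = |Σ|/2 = 82.

82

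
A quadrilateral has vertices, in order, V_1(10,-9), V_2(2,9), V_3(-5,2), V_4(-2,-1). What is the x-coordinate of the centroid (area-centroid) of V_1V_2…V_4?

Apply the shoelace formula. First the cross-terms c_i = x_i·y_{i+1} − x_{i+1}·y_i:
  108, 49, 9, 28  ⇒  2A = 194, A = 97.
Then Σ (x_i + x_{i+1})·c_i = 1310, so x̄ = 1310 / (6·97) = 655/291.

655/291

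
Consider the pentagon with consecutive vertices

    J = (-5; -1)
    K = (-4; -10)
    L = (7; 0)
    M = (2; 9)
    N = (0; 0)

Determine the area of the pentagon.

Apply the shoelace (surveyor's) formula: 2A = Σ (x_i·y_{i+1} − x_{i+1}·y_i), indices taken mod 5.
Σ = (46) + (70) + (63) + (0) + (0) = 179
Area = |Σ|/2 = 89.5.

89.5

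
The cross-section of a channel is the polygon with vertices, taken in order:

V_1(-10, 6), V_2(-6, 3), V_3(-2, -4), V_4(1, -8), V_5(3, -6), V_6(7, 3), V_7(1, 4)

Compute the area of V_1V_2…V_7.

98

Apply the shoelace (surveyor's) formula: 2A = Σ (x_i·y_{i+1} − x_{i+1}·y_i), indices taken mod 7.
Cross-terms: 6, 30, 20, 18, 51, 25, 46  ⇒  Σ = 196
Area = |Σ|/2 = 98.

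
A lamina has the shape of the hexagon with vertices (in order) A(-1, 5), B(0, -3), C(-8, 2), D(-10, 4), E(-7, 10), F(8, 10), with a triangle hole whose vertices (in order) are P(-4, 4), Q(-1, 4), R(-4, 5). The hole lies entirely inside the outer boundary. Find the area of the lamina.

101

Outer boundary:
Apply the shoelace (surveyor's) formula: 2A = Σ (x_i·y_{i+1} − x_{i+1}·y_i), indices taken mod 6.
Σ = (3) + (-24) + (-12) + (-72) + (-150) + (50) = -205
Area = |Σ|/2 = 102.5.
Hole:
Apply Gauss's area formula: 2A = Σ (x_i·y_{i+1} − x_{i+1}·y_i), indices taken mod 3.
P→Q: (-4)(4) − (-1)(4) = -12
Q→R: (-1)(5) − (-4)(4) = 11
R→P: (-4)(4) − (-4)(5) = 4
Σ = 3
Area = |Σ|/2 = 1.5.
Net area = 102.5 − 1.5 = 101.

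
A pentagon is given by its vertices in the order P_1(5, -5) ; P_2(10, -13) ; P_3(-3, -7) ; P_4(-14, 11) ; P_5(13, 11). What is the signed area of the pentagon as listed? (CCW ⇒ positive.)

-336

Apply Gauss's area formula: 2A = Σ (x_i·y_{i+1} − x_{i+1}·y_i), indices taken mod 5.
Σ = (-15) + (-109) + (-131) + (-297) + (-120) = -672
Signed area = Σ/2 = -336 (negative ⇒ clockwise traversal).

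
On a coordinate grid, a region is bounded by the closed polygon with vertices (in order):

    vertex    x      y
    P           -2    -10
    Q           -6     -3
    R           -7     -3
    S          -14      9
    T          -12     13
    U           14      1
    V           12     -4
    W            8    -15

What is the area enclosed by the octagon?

Apply the shoelace (surveyor's) formula: 2A = Σ (x_i·y_{i+1} − x_{i+1}·y_i), indices taken mod 8.
Cross-terms: -54, -3, -105, -74, -194, -68, -148, -110  ⇒  Σ = -756
Area = |Σ|/2 = 378.

378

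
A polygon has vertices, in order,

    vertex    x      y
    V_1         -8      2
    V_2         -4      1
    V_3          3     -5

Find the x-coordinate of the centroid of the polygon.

-3

Apply the surveyor's formula. First the cross-terms c_i = x_i·y_{i+1} − x_{i+1}·y_i:
  0, 17, -34  ⇒  2A = -17, A = -8.5.
Then Σ (x_i + x_{i+1})·c_i = 153, so x̄ = 153 / (6·(-8.5)) = -3.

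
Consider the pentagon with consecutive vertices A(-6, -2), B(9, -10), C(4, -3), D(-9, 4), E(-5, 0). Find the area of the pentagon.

55

Apply the shoelace formula: 2A = Σ (x_i·y_{i+1} − x_{i+1}·y_i), indices taken mod 5.
Σ = (78) + (13) + (-11) + (20) + (10) = 110
Area = |Σ|/2 = 55.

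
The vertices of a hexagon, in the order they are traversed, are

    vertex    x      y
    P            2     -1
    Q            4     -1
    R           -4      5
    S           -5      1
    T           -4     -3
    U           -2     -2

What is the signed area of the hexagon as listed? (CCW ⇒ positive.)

33

Cross-terms: 2, 16, 21, 19, 2, 6  ⇒  Σ = 66
Signed area = Σ/2 = 33 (positive ⇒ counter-clockwise traversal).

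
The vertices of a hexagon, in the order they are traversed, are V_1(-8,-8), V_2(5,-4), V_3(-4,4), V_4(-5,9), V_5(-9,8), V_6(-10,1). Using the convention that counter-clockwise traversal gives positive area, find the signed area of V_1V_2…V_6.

130

Σ = (72) + (4) + (-16) + (41) + (71) + (88) = 260
Signed area = Σ/2 = 130 (positive ⇒ counter-clockwise traversal).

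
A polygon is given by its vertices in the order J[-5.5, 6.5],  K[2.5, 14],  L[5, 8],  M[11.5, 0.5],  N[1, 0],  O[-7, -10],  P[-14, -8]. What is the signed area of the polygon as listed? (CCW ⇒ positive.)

-231.125

Cross-terms: -93.25, -50, -89.5, -0.5, -10, -84, -135  ⇒  Σ = -462.25
Signed area = Σ/2 = -231.125 (negative ⇒ clockwise traversal).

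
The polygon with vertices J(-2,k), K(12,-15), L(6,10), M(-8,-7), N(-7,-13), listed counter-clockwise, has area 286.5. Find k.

The doubled signed area Σ (x_i y_{i+1} − x_{i+1} y_i) is linear in k.
With k=0 it equals 307; the coefficient of k is -19 (from the two edges through J).
So -19·k + 307 = 2·286.5 = 573 ⇒ k = -14.

-14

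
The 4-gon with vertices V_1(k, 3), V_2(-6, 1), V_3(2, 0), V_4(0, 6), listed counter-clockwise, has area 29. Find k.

-6

Write out the shoelace sum; only the two edges meeting at V_1 involve k:
2·Area = [(0·3 − k·6) + (k·1 − (-6)·3)] + 10
       = -5·k + 28 = 58
⇒ k = -6.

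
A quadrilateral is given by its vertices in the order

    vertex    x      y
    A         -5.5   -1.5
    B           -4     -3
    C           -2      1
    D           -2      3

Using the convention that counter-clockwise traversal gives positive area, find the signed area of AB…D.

Apply Gauss's area formula: 2A = Σ (x_i·y_{i+1} − x_{i+1}·y_i), indices taken mod 4.
A→B: (-5.5)(-3) − (-4)(-1.5) = 10.5
B→C: (-4)(1) − (-2)(-3) = -10
C→D: (-2)(3) − (-2)(1) = -4
D→A: (-2)(-1.5) − (-5.5)(3) = 19.5
Σ = 16
Signed area = Σ/2 = 8 (positive ⇒ counter-clockwise traversal).

8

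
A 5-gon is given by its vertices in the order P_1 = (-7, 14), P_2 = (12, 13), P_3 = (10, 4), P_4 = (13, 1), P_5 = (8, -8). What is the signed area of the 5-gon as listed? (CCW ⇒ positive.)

Apply the shoelace (surveyor's) formula: 2A = Σ (x_i·y_{i+1} − x_{i+1}·y_i), indices taken mod 5.
Σ = (-259) + (-82) + (-42) + (-112) + (56) = -439
Signed area = Σ/2 = -219.5 (negative ⇒ clockwise traversal).

-219.5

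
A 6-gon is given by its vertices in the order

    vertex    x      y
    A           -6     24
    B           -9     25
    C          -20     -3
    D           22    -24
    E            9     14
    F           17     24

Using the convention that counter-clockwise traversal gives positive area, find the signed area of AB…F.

1096.5

Apply the shoelace formula: 2A = Σ (x_i·y_{i+1} − x_{i+1}·y_i), indices taken mod 6.
A→B: (-6)(25) − (-9)(24) = 66
B→C: (-9)(-3) − (-20)(25) = 527
C→D: (-20)(-24) − (22)(-3) = 546
D→E: (22)(14) − (9)(-24) = 524
E→F: (9)(24) − (17)(14) = -22
F→A: (17)(24) − (-6)(24) = 552
Σ = 2193
Signed area = Σ/2 = 1096.5 (positive ⇒ counter-clockwise traversal).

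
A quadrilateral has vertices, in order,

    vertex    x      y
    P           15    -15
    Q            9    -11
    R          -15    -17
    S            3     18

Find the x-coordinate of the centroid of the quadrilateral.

Apply the shoelace (surveyor's) formula. First the cross-terms c_i = x_i·y_{i+1} − x_{i+1}·y_i:
  -30, -318, -219, -315  ⇒  2A = -882, A = -441.
Then Σ (x_i + x_{i+1})·c_i = -1854, so x̄ = -1854 / (6·(-441)) = 103/147.

103/147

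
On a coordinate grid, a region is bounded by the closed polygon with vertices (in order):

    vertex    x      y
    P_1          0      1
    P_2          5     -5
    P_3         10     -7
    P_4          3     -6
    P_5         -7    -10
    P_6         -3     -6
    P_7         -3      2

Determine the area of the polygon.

58

Σ = (-5) + (15) + (-39) + (-72) + (12) + (-24) + (-3) = -116
Area = |Σ|/2 = 58.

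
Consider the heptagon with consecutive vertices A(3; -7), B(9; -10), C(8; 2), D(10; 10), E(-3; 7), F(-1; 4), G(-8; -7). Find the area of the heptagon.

201

Cross-terms: 33, 98, 60, 100, -5, 39, 77  ⇒  Σ = 402
Area = |Σ|/2 = 201.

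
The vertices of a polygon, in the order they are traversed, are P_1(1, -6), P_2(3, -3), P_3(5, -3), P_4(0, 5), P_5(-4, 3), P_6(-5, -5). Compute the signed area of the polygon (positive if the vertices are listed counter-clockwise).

68

Apply Gauss's area formula: 2A = Σ (x_i·y_{i+1} − x_{i+1}·y_i), indices taken mod 6.
Cross-terms: 15, 6, 25, 20, 35, 35  ⇒  Σ = 136
Signed area = Σ/2 = 68 (positive ⇒ counter-clockwise traversal).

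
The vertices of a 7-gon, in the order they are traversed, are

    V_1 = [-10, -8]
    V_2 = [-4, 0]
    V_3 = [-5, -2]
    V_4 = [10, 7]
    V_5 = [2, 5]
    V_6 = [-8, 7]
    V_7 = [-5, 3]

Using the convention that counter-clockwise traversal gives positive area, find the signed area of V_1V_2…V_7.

66

V_1→V_2: (-10)(0) − (-4)(-8) = -32
V_2→V_3: (-4)(-2) − (-5)(0) = 8
V_3→V_4: (-5)(7) − (10)(-2) = -15
V_4→V_5: (10)(5) − (2)(7) = 36
V_5→V_6: (2)(7) − (-8)(5) = 54
V_6→V_7: (-8)(3) − (-5)(7) = 11
V_7→V_1: (-5)(-8) − (-10)(3) = 70
Σ = 132
Signed area = Σ/2 = 66 (positive ⇒ counter-clockwise traversal).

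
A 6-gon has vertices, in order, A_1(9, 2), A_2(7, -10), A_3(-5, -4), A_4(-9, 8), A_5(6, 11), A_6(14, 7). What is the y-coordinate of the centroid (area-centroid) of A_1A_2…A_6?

146/69

Apply the shoelace (surveyor's) formula. First the cross-terms c_i = x_i·y_{i+1} − x_{i+1}·y_i:
  -104, -78, -76, -147, -112, -35  ⇒  2A = -552, A = -276.
Then Σ (y_i + y_{i+1})·c_i = -3504, so ȳ = -3504 / (6·(-276)) = 146/69.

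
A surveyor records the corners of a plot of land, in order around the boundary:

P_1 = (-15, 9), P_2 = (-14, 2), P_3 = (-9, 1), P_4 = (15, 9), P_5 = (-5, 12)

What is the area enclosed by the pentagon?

P_1→P_2: (-15)(2) − (-14)(9) = 96
P_2→P_3: (-14)(1) − (-9)(2) = 4
P_3→P_4: (-9)(9) − (15)(1) = -96
P_4→P_5: (15)(12) − (-5)(9) = 225
P_5→P_1: (-5)(9) − (-15)(12) = 135
Σ = 364
Area = |Σ|/2 = 182.

182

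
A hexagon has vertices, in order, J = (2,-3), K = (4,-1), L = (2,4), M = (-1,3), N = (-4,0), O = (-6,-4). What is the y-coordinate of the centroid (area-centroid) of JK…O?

Apply the shoelace (surveyor's) formula. First the cross-terms c_i = x_i·y_{i+1} − x_{i+1}·y_i:
  10, 18, 10, 12, 16, 26  ⇒  2A = 92, A = 46.
Then Σ (y_i + y_{i+1})·c_i = -126, so ȳ = -126 / (6·46) = -21/46.

-21/46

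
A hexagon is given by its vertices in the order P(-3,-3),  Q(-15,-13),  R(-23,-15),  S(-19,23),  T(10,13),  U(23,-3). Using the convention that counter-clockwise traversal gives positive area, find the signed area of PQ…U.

-889

Apply the surveyor's formula: 2A = Σ (x_i·y_{i+1} − x_{i+1}·y_i), indices taken mod 6.
Cross-terms: -6, -74, -814, -477, -329, -78  ⇒  Σ = -1778
Signed area = Σ/2 = -889 (negative ⇒ clockwise traversal).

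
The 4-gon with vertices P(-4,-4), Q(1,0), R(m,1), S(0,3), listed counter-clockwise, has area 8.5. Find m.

The doubled signed area Σ (x_i y_{i+1} − x_{i+1} y_i) is linear in m.
With m=0 it equals 17; the coefficient of m is 3 (from the two edges through R).
So 3·m + 17 = 2·8.5 = 17 ⇒ m = 0.

0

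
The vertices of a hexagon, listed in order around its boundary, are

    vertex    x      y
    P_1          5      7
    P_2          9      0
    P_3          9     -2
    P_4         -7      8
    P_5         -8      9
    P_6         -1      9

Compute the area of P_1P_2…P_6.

Apply the surveyor's formula: 2A = Σ (x_i·y_{i+1} − x_{i+1}·y_i), indices taken mod 6.
Σ = (-63) + (-18) + (58) + (1) + (-63) + (-52) = -137
Area = |Σ|/2 = 68.5.

68.5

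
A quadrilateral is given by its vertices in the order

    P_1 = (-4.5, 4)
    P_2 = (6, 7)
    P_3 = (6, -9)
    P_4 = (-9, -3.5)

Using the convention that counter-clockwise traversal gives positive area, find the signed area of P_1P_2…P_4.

-152.625

Cross-terms: -55.5, -96, -102, -51.75  ⇒  Σ = -305.25
Signed area = Σ/2 = -152.625 (negative ⇒ clockwise traversal).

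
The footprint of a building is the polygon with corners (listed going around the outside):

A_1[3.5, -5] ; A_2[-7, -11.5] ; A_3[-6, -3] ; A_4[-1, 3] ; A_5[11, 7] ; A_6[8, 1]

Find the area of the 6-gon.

Cross-terms: -75.25, -48, -21, -40, -45, -43.5  ⇒  Σ = -272.75
Area = |Σ|/2 = 136.375.

136.375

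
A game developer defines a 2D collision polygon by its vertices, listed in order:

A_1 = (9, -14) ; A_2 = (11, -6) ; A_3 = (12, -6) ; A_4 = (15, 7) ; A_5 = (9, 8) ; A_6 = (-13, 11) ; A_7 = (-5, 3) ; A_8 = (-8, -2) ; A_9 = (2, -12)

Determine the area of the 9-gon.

Apply Gauss's area formula: 2A = Σ (x_i·y_{i+1} − x_{i+1}·y_i), indices taken mod 9.
Σ = (100) + (6) + (174) + (57) + (203) + (16) + (34) + (100) + (80) = 770
Area = |Σ|/2 = 385.

385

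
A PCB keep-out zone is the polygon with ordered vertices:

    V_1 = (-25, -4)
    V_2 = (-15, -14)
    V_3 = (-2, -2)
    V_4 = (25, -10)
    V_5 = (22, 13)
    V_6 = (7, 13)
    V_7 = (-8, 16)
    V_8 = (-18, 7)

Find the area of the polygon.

Σ = (290) + (2) + (70) + (545) + (195) + (216) + (232) + (247) = 1797
Area = |Σ|/2 = 898.5.

898.5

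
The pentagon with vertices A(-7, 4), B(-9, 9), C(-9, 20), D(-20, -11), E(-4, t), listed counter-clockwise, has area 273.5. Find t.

The doubled signed area Σ (x_i y_{i+1} − x_{i+1} y_i) is linear in t.
With t=0 it equals 313; the coefficient of t is -13 (from the two edges through E).
So -13·t + 313 = 2·273.5 = 547 ⇒ t = -18.

-18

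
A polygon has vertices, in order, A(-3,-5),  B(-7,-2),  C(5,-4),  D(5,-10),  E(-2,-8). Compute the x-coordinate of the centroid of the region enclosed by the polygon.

196/285

Apply the shoelace (surveyor's) formula. First the cross-terms c_i = x_i·y_{i+1} − x_{i+1}·y_i:
  -29, 38, -30, -60, -14  ⇒  2A = -95, A = -47.5.
Then Σ (x_i + x_{i+1})·c_i = -196, so x̄ = -196 / (6·(-47.5)) = 196/285.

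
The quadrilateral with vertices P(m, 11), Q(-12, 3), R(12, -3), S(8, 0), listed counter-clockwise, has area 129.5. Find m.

5

The doubled signed area Σ (x_i y_{i+1} − x_{i+1} y_i) is linear in m.
With m=0 it equals 244; the coefficient of m is 3 (from the two edges through P).
So 3·m + 244 = 2·129.5 = 259 ⇒ m = 5.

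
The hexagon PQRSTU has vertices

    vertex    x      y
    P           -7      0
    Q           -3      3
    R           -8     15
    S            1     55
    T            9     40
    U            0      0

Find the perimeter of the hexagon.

|PQ| = √((4)² + (3)²) = √25 = 5
|QR| = √((-5)² + (12)²) = √169 = 13
|RS| = √((9)² + (40)²) = √1681 = 41
|ST| = √((8)² + (-15)²) = √289 = 17
|TU| = √((-9)² + (-40)²) = √1681 = 41
|UP| = √((-7)² + (0)²) = √49 = 7
Perimeter = 5 + 13 + 41 + 17 + 41 + 7 = 124.

124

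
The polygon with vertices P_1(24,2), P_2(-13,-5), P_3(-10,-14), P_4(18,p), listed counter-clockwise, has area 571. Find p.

-24

Write out the shoelace sum; only the two edges meeting at P_4 involve p:
2·Area = [((-10)·p − 18·(-14)) + (18·2 − 24·p)] + 38
       = -34·p + 326 = 1142
⇒ p = -24.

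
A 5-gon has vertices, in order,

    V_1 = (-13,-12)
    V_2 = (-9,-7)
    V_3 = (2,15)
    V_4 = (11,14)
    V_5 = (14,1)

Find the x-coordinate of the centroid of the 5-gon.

Apply the shoelace formula. First the cross-terms c_i = x_i·y_{i+1} − x_{i+1}·y_i:
  -17, -121, -137, -185, -155  ⇒  2A = -615, A = -307.5.
Then Σ (x_i + x_{i+1})·c_i = -5340, so x̄ = -5340 / (6·(-307.5)) = 356/123.

356/123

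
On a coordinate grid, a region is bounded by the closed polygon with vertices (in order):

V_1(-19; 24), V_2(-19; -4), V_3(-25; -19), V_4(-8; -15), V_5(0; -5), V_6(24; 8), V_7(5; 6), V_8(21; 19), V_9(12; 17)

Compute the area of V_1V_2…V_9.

994.5

Cross-terms: 532, 261, 223, 40, 120, 104, -31, 129, 611  ⇒  Σ = 1989
Area = |Σ|/2 = 994.5.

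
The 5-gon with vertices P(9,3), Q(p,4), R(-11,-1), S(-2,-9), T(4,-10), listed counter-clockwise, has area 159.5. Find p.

4

Write out the shoelace sum; only the two edges meeting at Q involve p:
2·Area = [(9·4 − p·3) + (p·(-1) − (-11)·4)] + 255
       = -4·p + 335 = 319
⇒ p = 4.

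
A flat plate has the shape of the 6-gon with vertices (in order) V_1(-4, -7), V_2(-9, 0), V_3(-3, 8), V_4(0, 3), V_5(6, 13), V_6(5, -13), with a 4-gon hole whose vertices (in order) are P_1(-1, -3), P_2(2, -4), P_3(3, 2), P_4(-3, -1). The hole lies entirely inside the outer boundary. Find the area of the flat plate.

177.5

Outer boundary:
Σ = (-63) + (-72) + (-9) + (-18) + (-143) + (-87) = -392
Area = |Σ|/2 = 196.
Hole:
Σ = (10) + (16) + (3) + (8) = 37
Area = |Σ|/2 = 18.5.
Net area = 196 − 18.5 = 177.5.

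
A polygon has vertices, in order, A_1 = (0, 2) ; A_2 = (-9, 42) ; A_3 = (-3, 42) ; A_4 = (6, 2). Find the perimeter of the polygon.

94

|A_1A_2| = √((-9)² + (40)²) = √1681 = 41
|A_2A_3| = √((6)² + (0)²) = √36 = 6
|A_3A_4| = √((9)² + (-40)²) = √1681 = 41
|A_4A_1| = √((-6)² + (0)²) = √36 = 6
Perimeter = 41 + 6 + 41 + 6 = 94.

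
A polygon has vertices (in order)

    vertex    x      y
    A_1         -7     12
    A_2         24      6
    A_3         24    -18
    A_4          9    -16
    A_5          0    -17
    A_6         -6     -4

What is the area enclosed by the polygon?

A_1→A_2: (-7)(6) − (24)(12) = -330
A_2→A_3: (24)(-18) − (24)(6) = -576
A_3→A_4: (24)(-16) − (9)(-18) = -222
A_4→A_5: (9)(-17) − (0)(-16) = -153
A_5→A_6: (0)(-4) − (-6)(-17) = -102
A_6→A_1: (-6)(12) − (-7)(-4) = -100
Σ = -1483
Area = |Σ|/2 = 741.5.

741.5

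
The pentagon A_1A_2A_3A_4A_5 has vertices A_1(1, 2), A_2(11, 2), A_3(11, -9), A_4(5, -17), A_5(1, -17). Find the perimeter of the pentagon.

54

|A_1A_2| = √((10)² + (0)²) = √100 = 10
|A_2A_3| = √((0)² + (-11)²) = √121 = 11
|A_3A_4| = √((-6)² + (-8)²) = √100 = 10
|A_4A_5| = √((-4)² + (0)²) = √16 = 4
|A_5A_1| = √((0)² + (19)²) = √361 = 19
Perimeter = 10 + 11 + 10 + 4 + 19 = 54.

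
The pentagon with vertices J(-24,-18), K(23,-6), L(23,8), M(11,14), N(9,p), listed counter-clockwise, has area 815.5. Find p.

Write out the shoelace sum; only the two edges meeting at N involve p:
2·Area = [(11·p − 9·14) + (9·(-18) − (-24)·p)] + 1114
       = 35·p + 826 = 1631
⇒ p = 23.

23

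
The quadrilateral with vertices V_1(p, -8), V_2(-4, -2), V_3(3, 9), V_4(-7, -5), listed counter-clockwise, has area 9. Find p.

-8

Write out the shoelace sum; only the two edges meeting at V_1 involve p:
2·Area = [((-7)·(-8) − p·(-5)) + (p·(-2) − (-4)·(-8))] + 18
       = 3·p + 42 = 18
⇒ p = -8.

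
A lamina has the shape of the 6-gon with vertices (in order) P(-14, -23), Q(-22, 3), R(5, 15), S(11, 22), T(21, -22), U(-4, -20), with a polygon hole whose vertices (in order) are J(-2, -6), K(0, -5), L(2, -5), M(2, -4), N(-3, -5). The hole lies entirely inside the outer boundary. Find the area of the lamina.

1170

Outer boundary:
Apply the surveyor's formula: 2A = Σ (x_i·y_{i+1} − x_{i+1}·y_i), indices taken mod 6.
Σ = (-548) + (-345) + (-55) + (-704) + (-508) + (-188) = -2348
Area = |Σ|/2 = 1174.
Hole:
Apply Gauss's area formula: 2A = Σ (x_i·y_{i+1} − x_{i+1}·y_i), indices taken mod 5.
Cross-terms: 10, 10, 2, -22, 8  ⇒  Σ = 8
Area = |Σ|/2 = 4.
Net area = 1174 − 4 = 1170.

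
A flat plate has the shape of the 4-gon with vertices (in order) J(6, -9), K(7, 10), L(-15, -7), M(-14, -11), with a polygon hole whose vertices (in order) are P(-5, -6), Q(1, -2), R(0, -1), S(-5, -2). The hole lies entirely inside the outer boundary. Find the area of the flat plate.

Outer boundary:
Apply Gauss's area formula: 2A = Σ (x_i·y_{i+1} − x_{i+1}·y_i), indices taken mod 4.
J→K: (6)(10) − (7)(-9) = 123
K→L: (7)(-7) − (-15)(10) = 101
L→M: (-15)(-11) − (-14)(-7) = 67
M→J: (-14)(-9) − (6)(-11) = 192
Σ = 483
Area = |Σ|/2 = 241.5.
Hole:
Cross-terms: 16, -1, -5, 20  ⇒  Σ = 30
Area = |Σ|/2 = 15.
Net area = 241.5 − 15 = 226.5.

226.5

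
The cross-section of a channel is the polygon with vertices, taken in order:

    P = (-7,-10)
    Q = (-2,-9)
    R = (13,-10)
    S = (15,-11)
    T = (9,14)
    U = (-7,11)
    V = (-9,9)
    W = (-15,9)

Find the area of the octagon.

498

Apply the shoelace (surveyor's) formula: 2A = Σ (x_i·y_{i+1} − x_{i+1}·y_i), indices taken mod 8.
Σ = (43) + (137) + (7) + (309) + (197) + (36) + (54) + (213) = 996
Area = |Σ|/2 = 498.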